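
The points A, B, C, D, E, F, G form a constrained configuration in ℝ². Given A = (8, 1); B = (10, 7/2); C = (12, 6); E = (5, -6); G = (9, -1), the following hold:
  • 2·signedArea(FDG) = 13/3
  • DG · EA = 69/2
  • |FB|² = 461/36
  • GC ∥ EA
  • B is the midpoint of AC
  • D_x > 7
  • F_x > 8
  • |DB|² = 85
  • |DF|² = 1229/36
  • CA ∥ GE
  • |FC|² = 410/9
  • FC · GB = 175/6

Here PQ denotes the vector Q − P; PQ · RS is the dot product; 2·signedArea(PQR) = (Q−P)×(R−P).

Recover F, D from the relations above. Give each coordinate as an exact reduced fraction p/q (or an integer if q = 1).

1. D_x = 8  [line -3·x + -7·y + -29/2 = 0 ∩ |DB|² = 85]
2. D_y = -11/2  [line -3·x + -7·y + -29/2 = 0 ∩ |DB|² = 85]
   → D = (8, -11/2)
3. F_x = 25/3  [2·signedArea(FDG) = 13/3 ∩ FC · GB = 175/6]
4. F_y = 1/3  [2·signedArea(FDG) = 13/3 ∩ FC · GB = 175/6]
   → F = (25/3, 1/3)

D = (8, -11/2)
F = (25/3, 1/3)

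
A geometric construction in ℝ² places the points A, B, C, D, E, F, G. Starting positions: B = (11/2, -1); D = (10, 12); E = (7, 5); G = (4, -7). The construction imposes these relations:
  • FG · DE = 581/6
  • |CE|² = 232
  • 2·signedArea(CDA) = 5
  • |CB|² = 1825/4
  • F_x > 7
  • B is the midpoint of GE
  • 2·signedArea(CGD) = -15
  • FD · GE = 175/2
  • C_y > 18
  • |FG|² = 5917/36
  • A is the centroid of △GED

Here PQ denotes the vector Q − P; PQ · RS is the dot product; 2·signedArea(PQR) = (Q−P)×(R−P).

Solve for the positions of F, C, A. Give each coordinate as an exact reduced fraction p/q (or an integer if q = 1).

A = (7, 10/3)
C = (13, 19)
F = (15/2, 16/3)

1. F_x = 15/2  [FD · GE = 175/2 ∩ FG · DE = 581/6]
2. F_y = 16/3  [FD · GE = 175/2 ∩ FG · DE = 581/6]
   → F = (15/2, 16/3)
3. C_x = 13  [line -19·x + 6·y + 133 = 0 ∩ |CE|² = 232]
4. C_y = 19  [line -19·x + 6·y + 133 = 0 ∩ |CE|² = 232]
   → C = (13, 19)
5. A_x = 7  [2·signedArea(CDA) = 5 ∩ A is the centroid of △GED]
6. A_y = 10/3  [2·signedArea(CDA) = 5 ∩ A is the centroid of △GED]
   → A = (7, 10/3)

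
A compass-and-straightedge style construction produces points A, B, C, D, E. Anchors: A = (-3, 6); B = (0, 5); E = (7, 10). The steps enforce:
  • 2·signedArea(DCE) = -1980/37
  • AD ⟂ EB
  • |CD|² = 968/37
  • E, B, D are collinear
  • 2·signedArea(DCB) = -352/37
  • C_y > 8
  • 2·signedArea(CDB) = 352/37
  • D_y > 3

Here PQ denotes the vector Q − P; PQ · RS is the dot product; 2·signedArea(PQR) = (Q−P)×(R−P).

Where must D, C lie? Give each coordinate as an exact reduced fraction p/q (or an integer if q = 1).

1. D_x = -56/37  [E, B, D are collinear ∩ AD ⟂ EB]
2. D_y = 145/37  [E, B, D are collinear ∩ AD ⟂ EB]
   → D = (-56/37, 145/37)
3. C_x = -166/37  [line -40/37·x + 56/37·y + -632/37 = 0 ∩ |CD|² = 968/37]
4. C_y = 299/37  [line -40/37·x + 56/37·y + -632/37 = 0 ∩ |CD|² = 968/37]
   → C = (-166/37, 299/37)

C = (-166/37, 299/37)
D = (-56/37, 145/37)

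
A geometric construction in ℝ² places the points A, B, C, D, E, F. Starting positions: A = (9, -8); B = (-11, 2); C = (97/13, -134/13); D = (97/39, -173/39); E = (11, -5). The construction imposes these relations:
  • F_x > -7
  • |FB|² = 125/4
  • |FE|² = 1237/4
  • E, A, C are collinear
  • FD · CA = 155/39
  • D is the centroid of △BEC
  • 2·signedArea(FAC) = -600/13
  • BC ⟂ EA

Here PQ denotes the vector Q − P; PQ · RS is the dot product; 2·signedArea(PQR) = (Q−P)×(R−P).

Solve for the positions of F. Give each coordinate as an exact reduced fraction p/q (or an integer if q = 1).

1. F_x = -6  [2·signedArea(FAC) = -600/13 ∩ FD · CA = 155/39]
2. F_y = -1/2  [2·signedArea(FAC) = -600/13 ∩ FD · CA = 155/39]
   → F = (-6, -1/2)

F = (-6, -1/2)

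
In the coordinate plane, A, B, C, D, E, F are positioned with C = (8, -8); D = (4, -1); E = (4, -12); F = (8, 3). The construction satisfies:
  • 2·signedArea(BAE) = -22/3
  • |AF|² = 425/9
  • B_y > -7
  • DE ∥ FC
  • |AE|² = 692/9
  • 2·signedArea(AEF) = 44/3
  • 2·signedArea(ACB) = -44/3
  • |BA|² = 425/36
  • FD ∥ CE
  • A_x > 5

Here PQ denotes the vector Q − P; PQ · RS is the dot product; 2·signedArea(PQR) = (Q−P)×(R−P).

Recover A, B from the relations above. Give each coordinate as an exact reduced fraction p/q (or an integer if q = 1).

1. A_x = 16/3  [line -15·x + 4·y + 280/3 = 0 ∩ |AE|² = 692/9]
2. A_y = -10/3  [line -15·x + 4·y + 280/3 = 0 ∩ |AE|² = 692/9]
   → A = (16/3, -10/3)
3. B_x = 4  [2·signedArea(BAE) = -22/3 ∩ 2·signedArea(ACB) = -44/3]
4. B_y = -13/2  [2·signedArea(BAE) = -22/3 ∩ 2·signedArea(ACB) = -44/3]
   → B = (4, -13/2)

A = (16/3, -10/3)
B = (4, -13/2)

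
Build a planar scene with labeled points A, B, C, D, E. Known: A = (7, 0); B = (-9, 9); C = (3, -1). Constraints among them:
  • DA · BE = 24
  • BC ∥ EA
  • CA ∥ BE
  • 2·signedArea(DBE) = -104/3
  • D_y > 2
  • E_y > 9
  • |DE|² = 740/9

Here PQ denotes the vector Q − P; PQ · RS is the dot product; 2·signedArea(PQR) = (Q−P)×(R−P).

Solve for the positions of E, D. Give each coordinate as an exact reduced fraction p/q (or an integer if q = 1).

1. E_x = -5  [BC ∥ EA ∩ CA ∥ BE]
2. E_y = 10  [BC ∥ EA ∩ CA ∥ BE]
   → E = (-5, 10)
3. D_x = 1/3  [2·signedArea(DBE) = -104/3 ∩ DA · BE = 24]
4. D_y = 8/3  [2·signedArea(DBE) = -104/3 ∩ DA · BE = 24]
   → D = (1/3, 8/3)

D = (1/3, 8/3)
E = (-5, 10)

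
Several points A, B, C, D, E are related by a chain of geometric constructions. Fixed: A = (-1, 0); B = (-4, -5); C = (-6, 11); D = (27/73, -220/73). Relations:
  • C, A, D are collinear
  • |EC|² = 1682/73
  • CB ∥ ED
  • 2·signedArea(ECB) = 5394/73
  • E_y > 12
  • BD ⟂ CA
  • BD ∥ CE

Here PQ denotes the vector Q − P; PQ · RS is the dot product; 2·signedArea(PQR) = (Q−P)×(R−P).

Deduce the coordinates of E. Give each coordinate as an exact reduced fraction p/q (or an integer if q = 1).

E = (-119/73, 948/73)

1. E_x = -119/73  [CB ∥ ED ∩ BD ∥ CE]
2. E_y = 948/73  [CB ∥ ED ∩ BD ∥ CE]
   → E = (-119/73, 948/73)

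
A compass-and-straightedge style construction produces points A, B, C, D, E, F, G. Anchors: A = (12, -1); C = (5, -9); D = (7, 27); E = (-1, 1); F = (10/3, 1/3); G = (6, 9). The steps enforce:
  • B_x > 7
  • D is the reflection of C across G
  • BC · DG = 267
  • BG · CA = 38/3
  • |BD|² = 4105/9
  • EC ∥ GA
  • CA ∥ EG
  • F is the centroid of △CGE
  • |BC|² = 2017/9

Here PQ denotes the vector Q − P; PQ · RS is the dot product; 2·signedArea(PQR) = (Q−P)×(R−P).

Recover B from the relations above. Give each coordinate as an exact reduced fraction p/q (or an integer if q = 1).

B = (8, 17/3)

1. B_x = 8  [BG · CA = 38/3 ∩ BC · DG = 267]
2. B_y = 17/3  [BG · CA = 38/3 ∩ BC · DG = 267]
   → B = (8, 17/3)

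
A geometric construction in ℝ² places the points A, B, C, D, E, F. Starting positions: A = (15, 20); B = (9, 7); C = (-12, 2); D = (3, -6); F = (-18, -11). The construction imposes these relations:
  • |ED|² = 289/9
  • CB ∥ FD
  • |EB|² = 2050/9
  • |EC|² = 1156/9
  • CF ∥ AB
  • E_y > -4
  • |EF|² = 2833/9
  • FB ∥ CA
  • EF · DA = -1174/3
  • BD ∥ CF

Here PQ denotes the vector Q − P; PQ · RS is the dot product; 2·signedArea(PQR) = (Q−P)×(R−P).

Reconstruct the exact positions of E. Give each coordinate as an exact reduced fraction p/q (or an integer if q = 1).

E = (-2, -10/3)

1. E_x = -2  [line -12·x + -26·y + -332/3 = 0 ∩ |ED|² = 289/9]
2. E_y = -10/3  [line -12·x + -26·y + -332/3 = 0 ∩ |ED|² = 289/9]
   → E = (-2, -10/3)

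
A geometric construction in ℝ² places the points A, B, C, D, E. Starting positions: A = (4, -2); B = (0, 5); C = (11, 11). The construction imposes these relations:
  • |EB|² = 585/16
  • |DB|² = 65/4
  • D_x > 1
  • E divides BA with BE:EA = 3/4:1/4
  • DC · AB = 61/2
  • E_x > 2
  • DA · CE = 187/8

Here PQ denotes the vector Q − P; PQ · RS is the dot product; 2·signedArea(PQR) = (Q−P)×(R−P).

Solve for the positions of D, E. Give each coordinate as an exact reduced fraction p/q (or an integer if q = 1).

D = (2, 3/2)
E = (3, -1/4)

1. D_x = 2  [line 4·x + -7·y + 5/2 = 0 ∩ |DB|² = 65/4]
2. D_y = 3/2  [line 4·x + -7·y + 5/2 = 0 ∩ |DB|² = 65/4]
   → D = (2, 3/2)
3. E_x = 3  [DA · CE = 187/8 ∩ E divides BA with BE:EA = 3/4:1/4]
4. E_y = -1/4  [DA · CE = 187/8 ∩ E divides BA with BE:EA = 3/4:1/4]
   → E = (3, -1/4)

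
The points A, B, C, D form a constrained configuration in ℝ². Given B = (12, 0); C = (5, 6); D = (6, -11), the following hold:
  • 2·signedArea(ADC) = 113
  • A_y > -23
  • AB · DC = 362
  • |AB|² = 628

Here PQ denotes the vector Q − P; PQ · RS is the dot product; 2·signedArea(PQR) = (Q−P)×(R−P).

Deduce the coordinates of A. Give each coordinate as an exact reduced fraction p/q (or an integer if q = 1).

1. A_x = 0  [2·signedArea(ADC) = 113 ∩ AB · DC = 362]
2. A_y = -22  [2·signedArea(ADC) = 113 ∩ AB · DC = 362]
   → A = (0, -22)

A = (0, -22)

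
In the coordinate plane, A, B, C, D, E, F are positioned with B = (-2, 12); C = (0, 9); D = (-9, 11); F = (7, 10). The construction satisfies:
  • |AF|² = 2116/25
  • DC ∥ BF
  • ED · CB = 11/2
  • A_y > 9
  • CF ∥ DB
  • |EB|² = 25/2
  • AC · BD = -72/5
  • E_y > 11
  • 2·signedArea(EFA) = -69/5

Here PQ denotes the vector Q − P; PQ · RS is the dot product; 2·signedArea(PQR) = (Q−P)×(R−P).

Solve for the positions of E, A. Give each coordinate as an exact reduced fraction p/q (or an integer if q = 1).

1. A_x = -11/5  [line 7·x + 1·y + 27/5 = 0 ∩ |AF|² = 2116/25]
2. A_y = 10  [line 7·x + 1·y + 27/5 = 0 ∩ |AF|² = 2116/25]
   → A = (-11/5, 10)
3. E_x = -11/2  [2·signedArea(EFA) = -69/5 ∩ ED · CB = 11/2]
4. E_y = 23/2  [2·signedArea(EFA) = -69/5 ∩ ED · CB = 11/2]
   → E = (-11/2, 23/2)

A = (-11/5, 10)
E = (-11/2, 23/2)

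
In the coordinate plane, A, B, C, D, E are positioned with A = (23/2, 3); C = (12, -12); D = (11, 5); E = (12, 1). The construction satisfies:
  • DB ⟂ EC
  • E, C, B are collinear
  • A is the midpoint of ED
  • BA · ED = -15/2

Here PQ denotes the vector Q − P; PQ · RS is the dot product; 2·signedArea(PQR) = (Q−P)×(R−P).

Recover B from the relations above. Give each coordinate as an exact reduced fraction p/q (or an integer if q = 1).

B = (12, 5)

1. B_x = 12  [E, C, B are collinear ∩ DB ⟂ EC]
2. B_y = 5  [E, C, B are collinear ∩ DB ⟂ EC]
   → B = (12, 5)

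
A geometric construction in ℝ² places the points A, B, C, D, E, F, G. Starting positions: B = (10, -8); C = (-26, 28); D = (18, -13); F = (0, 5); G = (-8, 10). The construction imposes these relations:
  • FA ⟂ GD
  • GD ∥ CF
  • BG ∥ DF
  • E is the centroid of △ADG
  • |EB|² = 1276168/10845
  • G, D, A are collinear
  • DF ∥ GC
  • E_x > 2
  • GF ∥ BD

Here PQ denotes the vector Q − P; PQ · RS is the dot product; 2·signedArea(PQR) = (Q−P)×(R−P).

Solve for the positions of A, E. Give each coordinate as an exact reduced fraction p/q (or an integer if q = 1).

1. A_x = -1242/1205  [G, D, A are collinear ∩ FA ⟂ GD]
2. A_y = 4621/1205  [G, D, A are collinear ∩ FA ⟂ GD]
   → A = (-1242/1205, 4621/1205)
3. E_x = 10808/3615  [E is the centroid of △ADG]
4. E_y = 1006/3615  [E is the centroid of △ADG]
   → E = (10808/3615, 1006/3615)

A = (-1242/1205, 4621/1205)
E = (10808/3615, 1006/3615)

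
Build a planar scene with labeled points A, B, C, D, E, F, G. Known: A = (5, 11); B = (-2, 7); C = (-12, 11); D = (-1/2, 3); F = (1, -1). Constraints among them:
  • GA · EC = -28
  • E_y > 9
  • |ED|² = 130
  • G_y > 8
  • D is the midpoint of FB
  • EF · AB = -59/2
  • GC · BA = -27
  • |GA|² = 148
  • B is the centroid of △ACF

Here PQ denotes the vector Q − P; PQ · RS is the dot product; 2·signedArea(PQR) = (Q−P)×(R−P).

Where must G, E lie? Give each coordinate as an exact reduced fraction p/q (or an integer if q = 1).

E = (-19/2, 10)
G = (-7, 9)

1. G_x = -7  [line -7·x + -4·y + -13 = 0 ∩ |GA|² = 148]
2. G_y = 9  [line -7·x + -4·y + -13 = 0 ∩ |GA|² = 148]
   → G = (-7, 9)
3. E_x = -19/2  [EF · AB = -59/2 ∩ GA · EC = -28]
4. E_y = 10  [EF · AB = -59/2 ∩ GA · EC = -28]
   → E = (-19/2, 10)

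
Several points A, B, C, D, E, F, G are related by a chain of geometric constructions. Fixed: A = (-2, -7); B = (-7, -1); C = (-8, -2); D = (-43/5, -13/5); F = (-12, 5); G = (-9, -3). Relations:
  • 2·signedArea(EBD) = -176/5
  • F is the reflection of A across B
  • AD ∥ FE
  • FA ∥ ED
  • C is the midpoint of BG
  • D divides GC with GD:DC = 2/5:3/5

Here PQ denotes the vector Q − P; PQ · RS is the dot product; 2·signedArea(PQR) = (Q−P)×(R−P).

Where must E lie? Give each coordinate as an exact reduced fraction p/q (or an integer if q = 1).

1. E_x = -93/5  [FA ∥ ED ∩ AD ∥ FE]
2. E_y = 47/5  [FA ∥ ED ∩ AD ∥ FE]
   → E = (-93/5, 47/5)

E = (-93/5, 47/5)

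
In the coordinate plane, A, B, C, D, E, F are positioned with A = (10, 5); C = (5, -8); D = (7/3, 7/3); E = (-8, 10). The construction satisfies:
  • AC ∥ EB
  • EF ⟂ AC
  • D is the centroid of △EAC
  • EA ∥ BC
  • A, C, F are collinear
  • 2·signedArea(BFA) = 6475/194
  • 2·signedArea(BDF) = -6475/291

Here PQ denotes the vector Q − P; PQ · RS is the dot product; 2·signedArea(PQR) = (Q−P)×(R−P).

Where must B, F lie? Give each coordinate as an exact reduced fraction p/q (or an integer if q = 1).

B = (-13, -3)
F = (1815/194, 645/194)

1. B_x = -13  [EA ∥ BC ∩ AC ∥ EB]
2. B_y = -3  [EA ∥ BC ∩ AC ∥ EB]
   → B = (-13, -3)
3. F_x = 1815/194  [A, C, F are collinear ∩ EF ⟂ AC]
4. F_y = 645/194  [A, C, F are collinear ∩ EF ⟂ AC]
   → F = (1815/194, 645/194)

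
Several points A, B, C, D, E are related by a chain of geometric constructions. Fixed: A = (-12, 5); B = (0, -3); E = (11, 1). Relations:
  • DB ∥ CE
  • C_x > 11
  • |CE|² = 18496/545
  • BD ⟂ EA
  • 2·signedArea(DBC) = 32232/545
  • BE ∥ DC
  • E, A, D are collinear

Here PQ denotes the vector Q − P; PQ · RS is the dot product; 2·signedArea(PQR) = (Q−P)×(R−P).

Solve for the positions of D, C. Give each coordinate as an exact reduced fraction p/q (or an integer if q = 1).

C = (6539/545, 3673/545)
D = (544/545, 1493/545)

1. D_x = 544/545  [E, A, D are collinear ∩ BD ⟂ EA]
2. D_y = 1493/545  [E, A, D are collinear ∩ BD ⟂ EA]
   → D = (544/545, 1493/545)
3. C_x = 6539/545  [DB ∥ CE ∩ BE ∥ DC]
4. C_y = 3673/545  [DB ∥ CE ∩ BE ∥ DC]
   → C = (6539/545, 3673/545)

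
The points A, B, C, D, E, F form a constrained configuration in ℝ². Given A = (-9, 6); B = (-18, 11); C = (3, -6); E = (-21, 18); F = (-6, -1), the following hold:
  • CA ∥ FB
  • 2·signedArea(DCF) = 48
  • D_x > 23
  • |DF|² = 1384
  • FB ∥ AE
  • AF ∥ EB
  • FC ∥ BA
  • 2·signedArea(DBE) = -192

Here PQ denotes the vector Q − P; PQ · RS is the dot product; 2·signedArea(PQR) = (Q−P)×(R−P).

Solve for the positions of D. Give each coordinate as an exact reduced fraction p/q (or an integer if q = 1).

1. D_x = 24  [2·signedArea(DBE) = -192 ∩ 2·signedArea(DCF) = 48]
2. D_y = -23  [2·signedArea(DBE) = -192 ∩ 2·signedArea(DCF) = 48]
   → D = (24, -23)

D = (24, -23)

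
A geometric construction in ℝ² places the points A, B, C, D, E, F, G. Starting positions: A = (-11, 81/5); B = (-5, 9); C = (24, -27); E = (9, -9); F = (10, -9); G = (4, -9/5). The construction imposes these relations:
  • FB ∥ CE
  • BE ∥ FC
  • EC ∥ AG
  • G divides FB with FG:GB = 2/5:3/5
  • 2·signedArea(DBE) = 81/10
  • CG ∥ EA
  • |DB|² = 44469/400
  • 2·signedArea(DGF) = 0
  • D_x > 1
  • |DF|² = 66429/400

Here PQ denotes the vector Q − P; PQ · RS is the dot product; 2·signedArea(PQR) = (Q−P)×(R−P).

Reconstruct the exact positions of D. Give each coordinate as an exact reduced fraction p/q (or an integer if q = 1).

1. D_x = 7/4  [2·signedArea(DGF) = 0 ∩ 2·signedArea(DBE) = 81/10]
2. D_y = 9/10  [2·signedArea(DGF) = 0 ∩ 2·signedArea(DBE) = 81/10]
   → D = (7/4, 9/10)

D = (7/4, 9/10)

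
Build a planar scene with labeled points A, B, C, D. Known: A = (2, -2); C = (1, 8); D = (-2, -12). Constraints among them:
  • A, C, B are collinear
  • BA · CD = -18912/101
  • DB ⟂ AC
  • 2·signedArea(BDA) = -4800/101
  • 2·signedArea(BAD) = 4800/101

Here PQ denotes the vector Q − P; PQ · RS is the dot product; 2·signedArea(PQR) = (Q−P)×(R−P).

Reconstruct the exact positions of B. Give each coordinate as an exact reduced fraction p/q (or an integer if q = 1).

1. B_x = 298/101  [A, C, B are collinear ∩ DB ⟂ AC]
2. B_y = -1162/101  [A, C, B are collinear ∩ DB ⟂ AC]
   → B = (298/101, -1162/101)

B = (298/101, -1162/101)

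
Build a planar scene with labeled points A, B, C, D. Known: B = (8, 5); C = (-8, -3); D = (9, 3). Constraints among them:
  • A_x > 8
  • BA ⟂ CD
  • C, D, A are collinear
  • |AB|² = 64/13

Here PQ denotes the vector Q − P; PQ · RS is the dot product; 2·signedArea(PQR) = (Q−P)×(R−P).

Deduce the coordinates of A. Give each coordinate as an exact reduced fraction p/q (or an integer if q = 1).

1. A_x = 568/65  [C, D, A are collinear ∩ BA ⟂ CD]
2. A_y = 189/65  [C, D, A are collinear ∩ BA ⟂ CD]
   → A = (568/65, 189/65)

A = (568/65, 189/65)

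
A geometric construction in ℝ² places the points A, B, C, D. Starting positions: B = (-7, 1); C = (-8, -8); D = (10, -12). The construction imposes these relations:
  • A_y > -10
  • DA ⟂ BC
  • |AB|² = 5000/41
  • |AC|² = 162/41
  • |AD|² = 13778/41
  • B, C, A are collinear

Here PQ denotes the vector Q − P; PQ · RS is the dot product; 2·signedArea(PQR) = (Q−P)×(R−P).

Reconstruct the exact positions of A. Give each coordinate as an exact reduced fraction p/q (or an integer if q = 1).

A = (-337/41, -409/41)

1. A_x = -337/41  [B, C, A are collinear ∩ DA ⟂ BC]
2. A_y = -409/41  [B, C, A are collinear ∩ DA ⟂ BC]
   → A = (-337/41, -409/41)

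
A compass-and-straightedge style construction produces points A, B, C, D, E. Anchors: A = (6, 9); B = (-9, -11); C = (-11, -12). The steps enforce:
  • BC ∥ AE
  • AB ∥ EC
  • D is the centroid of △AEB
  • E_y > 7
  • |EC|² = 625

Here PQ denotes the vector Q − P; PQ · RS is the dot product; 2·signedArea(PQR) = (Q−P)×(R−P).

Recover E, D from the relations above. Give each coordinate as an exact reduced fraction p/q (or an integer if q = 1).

D = (1/3, 2)
E = (4, 8)

1. E_x = 4  [AB ∥ EC ∩ BC ∥ AE]
2. E_y = 8  [AB ∥ EC ∩ BC ∥ AE]
   → E = (4, 8)
3. D_x = 1/3  [D is the centroid of △AEB]
4. D_y = 2  [D is the centroid of △AEB]
   → D = (1/3, 2)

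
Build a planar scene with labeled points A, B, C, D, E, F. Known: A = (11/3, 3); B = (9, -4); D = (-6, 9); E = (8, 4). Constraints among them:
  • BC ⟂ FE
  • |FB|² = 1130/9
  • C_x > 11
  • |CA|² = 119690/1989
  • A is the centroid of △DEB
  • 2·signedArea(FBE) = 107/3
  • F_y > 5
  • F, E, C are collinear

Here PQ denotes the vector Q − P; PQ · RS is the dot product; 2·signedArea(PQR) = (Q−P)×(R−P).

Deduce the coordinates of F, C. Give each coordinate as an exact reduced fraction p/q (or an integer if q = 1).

C = (2524/221, 614/221)
F = (10/3, 17/3)

1. F_x = 10/3  [line -8·x + -1·y + 97/3 = 0 ∩ |FB|² = 1130/9]
2. F_y = 17/3  [line -8·x + -1·y + 97/3 = 0 ∩ |FB|² = 1130/9]
   → F = (10/3, 17/3)
3. C_x = 2524/221  [F, E, C are collinear ∩ BC ⟂ FE]
4. C_y = 614/221  [F, E, C are collinear ∩ BC ⟂ FE]
   → C = (2524/221, 614/221)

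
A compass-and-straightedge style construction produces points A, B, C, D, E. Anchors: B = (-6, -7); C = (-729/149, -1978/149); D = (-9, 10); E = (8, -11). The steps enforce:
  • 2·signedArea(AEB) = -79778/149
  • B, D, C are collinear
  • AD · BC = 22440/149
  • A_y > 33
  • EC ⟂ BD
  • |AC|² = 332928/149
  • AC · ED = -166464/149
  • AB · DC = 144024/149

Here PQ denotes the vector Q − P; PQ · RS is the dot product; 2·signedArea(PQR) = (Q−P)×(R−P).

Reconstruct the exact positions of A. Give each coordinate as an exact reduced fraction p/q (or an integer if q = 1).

1. A_x = -1953/149  [2·signedArea(AEB) = -79778/149 ∩ AD · BC = 22440/149]
2. A_y = 4958/149  [2·signedArea(AEB) = -79778/149 ∩ AD · BC = 22440/149]
   → A = (-1953/149, 4958/149)

A = (-1953/149, 4958/149)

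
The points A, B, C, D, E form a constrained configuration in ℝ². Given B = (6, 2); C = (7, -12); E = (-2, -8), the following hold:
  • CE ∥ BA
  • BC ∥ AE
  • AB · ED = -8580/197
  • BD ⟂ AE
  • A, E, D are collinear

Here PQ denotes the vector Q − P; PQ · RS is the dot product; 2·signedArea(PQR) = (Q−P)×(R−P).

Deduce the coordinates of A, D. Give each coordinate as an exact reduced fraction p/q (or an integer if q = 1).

A = (-3, 6)
D = (-526/197, 272/197)

1. A_x = -3  [BC ∥ AE ∩ CE ∥ BA]
2. A_y = 6  [BC ∥ AE ∩ CE ∥ BA]
   → A = (-3, 6)
3. D_x = -526/197  [A, E, D are collinear ∩ BD ⟂ AE]
4. D_y = 272/197  [A, E, D are collinear ∩ BD ⟂ AE]
   → D = (-526/197, 272/197)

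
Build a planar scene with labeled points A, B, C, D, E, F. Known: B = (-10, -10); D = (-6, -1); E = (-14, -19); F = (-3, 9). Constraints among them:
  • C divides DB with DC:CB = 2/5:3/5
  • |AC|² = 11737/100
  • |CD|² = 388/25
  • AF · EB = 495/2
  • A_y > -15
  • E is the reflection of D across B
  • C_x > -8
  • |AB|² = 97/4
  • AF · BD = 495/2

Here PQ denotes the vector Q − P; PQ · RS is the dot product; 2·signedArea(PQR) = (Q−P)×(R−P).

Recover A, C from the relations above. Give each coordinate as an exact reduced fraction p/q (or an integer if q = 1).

1. A_x = -12  [line -4·x + -9·y + -357/2 = 0 ∩ |AB|² = 97/4]
2. A_y = -29/2  [line -4·x + -9·y + -357/2 = 0 ∩ |AB|² = 97/4]
   → A = (-12, -29/2)
3. C_x = -38/5  [C divides DB with DC:CB = 2/5:3/5]
4. C_y = -23/5  [C divides DB with DC:CB = 2/5:3/5]
   → C = (-38/5, -23/5)

A = (-12, -29/2)
C = (-38/5, -23/5)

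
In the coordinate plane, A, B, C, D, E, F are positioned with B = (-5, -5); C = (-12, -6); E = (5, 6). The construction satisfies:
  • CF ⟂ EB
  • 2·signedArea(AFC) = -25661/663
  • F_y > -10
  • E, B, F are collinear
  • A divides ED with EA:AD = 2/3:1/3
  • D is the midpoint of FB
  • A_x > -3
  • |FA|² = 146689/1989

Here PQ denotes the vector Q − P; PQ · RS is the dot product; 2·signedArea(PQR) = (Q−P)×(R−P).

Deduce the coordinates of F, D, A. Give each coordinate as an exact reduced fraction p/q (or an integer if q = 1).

1. F_x = -1915/221  [E, B, F are collinear ∩ CF ⟂ EB]
2. F_y = -1996/221  [E, B, F are collinear ∩ CF ⟂ EB]
   → F = (-1915/221, -1996/221)
3. D_x = -1510/221  [D is the midpoint of FB]
4. D_y = -3101/442  [D is the midpoint of FB]
   → D = (-1510/221, -3101/442)
5. A_x = -1915/663  [A divides ED with EA:AD = 2/3:1/3]
6. A_y = -1775/663  [A divides ED with EA:AD = 2/3:1/3]
   → A = (-1915/663, -1775/663)

A = (-1915/663, -1775/663)
D = (-1510/221, -3101/442)
F = (-1915/221, -1996/221)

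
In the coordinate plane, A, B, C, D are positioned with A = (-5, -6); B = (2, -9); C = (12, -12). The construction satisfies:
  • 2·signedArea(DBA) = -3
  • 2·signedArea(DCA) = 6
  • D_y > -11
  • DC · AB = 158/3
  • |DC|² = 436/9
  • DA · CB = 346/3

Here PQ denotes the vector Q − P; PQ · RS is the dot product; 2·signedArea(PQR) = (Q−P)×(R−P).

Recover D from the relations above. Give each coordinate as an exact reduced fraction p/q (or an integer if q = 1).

D = (16/3, -10)

1. D_x = 16/3  [2·signedArea(DCA) = 6 ∩ 2·signedArea(DBA) = -3]
2. D_y = -10  [2·signedArea(DCA) = 6 ∩ 2·signedArea(DBA) = -3]
   → D = (16/3, -10)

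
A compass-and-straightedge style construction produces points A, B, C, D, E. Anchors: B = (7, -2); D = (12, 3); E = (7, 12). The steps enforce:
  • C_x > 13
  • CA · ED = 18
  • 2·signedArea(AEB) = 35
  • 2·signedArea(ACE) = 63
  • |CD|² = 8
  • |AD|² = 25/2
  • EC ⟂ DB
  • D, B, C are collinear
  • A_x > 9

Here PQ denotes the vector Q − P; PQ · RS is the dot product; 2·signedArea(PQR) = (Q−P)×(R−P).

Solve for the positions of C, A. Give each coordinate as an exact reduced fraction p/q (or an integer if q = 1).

1. C_x = 14  [D, B, C are collinear ∩ EC ⟂ DB]
2. C_y = 5  [D, B, C are collinear ∩ EC ⟂ DB]
   → C = (14, 5)
3. A_x = 19/2  [2·signedArea(AEB) = 35 ∩ 2·signedArea(ACE) = 63]
4. A_y = 1/2  [2·signedArea(AEB) = 35 ∩ 2·signedArea(ACE) = 63]
   → A = (19/2, 1/2)

A = (19/2, 1/2)
C = (14, 5)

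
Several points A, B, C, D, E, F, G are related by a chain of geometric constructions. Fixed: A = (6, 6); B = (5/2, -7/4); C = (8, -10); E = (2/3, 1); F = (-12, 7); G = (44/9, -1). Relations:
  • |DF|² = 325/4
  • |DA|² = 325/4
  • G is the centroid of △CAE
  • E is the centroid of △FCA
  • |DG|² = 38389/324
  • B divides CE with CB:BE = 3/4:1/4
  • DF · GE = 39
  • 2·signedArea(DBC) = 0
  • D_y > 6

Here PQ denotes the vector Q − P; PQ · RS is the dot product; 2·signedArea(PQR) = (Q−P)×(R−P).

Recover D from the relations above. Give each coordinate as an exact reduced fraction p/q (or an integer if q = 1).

1. D_x = -3  [2·signedArea(DBC) = 0 ∩ DF · GE = 39]
2. D_y = 13/2  [2·signedArea(DBC) = 0 ∩ DF · GE = 39]
   → D = (-3, 13/2)

D = (-3, 13/2)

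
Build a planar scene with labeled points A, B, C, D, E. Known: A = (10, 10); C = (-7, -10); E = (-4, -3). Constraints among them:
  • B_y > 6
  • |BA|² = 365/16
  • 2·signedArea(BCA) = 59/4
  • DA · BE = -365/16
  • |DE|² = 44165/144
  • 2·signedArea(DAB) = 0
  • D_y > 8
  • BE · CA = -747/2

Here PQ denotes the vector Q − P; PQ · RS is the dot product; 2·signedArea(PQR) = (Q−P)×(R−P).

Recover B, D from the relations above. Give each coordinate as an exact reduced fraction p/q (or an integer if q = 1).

1. B_x = 13/2  [2·signedArea(BCA) = 59/4 ∩ BE · CA = -747/2]
2. B_y = 27/4  [2·signedArea(BCA) = 59/4 ∩ BE · CA = -747/2]
   → B = (13/2, 27/4)
3. D_x = 53/6  [2·signedArea(DAB) = 0 ∩ DA · BE = -365/16]
4. D_y = 107/12  [2·signedArea(DAB) = 0 ∩ DA · BE = -365/16]
   → D = (53/6, 107/12)

B = (13/2, 27/4)
D = (53/6, 107/12)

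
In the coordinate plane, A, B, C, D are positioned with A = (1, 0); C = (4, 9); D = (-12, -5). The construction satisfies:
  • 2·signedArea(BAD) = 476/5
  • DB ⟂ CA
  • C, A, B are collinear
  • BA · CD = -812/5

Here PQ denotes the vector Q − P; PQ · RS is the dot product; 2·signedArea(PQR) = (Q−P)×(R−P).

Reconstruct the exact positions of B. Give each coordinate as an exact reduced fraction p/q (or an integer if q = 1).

1. B_x = -9/5  [C, A, B are collinear ∩ DB ⟂ CA]
2. B_y = -42/5  [C, A, B are collinear ∩ DB ⟂ CA]
   → B = (-9/5, -42/5)

B = (-9/5, -42/5)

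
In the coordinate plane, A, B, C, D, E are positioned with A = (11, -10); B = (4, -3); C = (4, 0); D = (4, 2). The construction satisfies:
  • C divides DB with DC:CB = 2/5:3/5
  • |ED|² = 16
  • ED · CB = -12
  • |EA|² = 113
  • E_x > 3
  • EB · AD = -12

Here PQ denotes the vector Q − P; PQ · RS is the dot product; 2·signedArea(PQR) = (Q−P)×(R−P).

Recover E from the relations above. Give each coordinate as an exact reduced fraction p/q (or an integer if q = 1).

E = (4, -2)

1. E_x = 4  [ED · CB = -12 ∩ EB · AD = -12]
2. E_y = -2  [ED · CB = -12 ∩ EB · AD = -12]
   → E = (4, -2)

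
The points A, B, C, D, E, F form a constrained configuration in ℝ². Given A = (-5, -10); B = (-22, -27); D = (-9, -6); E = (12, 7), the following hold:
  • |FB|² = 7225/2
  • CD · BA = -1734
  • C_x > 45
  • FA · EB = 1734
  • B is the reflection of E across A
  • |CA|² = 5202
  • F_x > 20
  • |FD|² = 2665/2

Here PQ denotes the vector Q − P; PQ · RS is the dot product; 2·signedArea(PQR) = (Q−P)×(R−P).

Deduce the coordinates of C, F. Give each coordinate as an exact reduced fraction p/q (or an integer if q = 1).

1. C_x = 46  [line -17·x + -17·y + 1479 = 0 ∩ |CA|² = 5202]
2. C_y = 41  [line -17·x + -17·y + 1479 = 0 ∩ |CA|² = 5202]
   → C = (46, 41)
3. F_x = 41/2  [line 34·x + 34·y + -1224 = 0 ∩ |FB|² = 7225/2]
4. F_y = 31/2  [line 34·x + 34·y + -1224 = 0 ∩ |FB|² = 7225/2]
   → F = (41/2, 31/2)

C = (46, 41)
F = (41/2, 31/2)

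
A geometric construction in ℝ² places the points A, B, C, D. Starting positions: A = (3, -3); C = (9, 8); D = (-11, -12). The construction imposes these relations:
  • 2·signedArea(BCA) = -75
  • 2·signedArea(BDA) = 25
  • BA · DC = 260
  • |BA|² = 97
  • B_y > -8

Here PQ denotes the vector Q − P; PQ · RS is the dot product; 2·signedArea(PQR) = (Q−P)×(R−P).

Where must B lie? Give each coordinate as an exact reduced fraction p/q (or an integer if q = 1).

1. B_x = -6  [BA · DC = 260 ∩ 2·signedArea(BDA) = 25]
2. B_y = -7  [BA · DC = 260 ∩ 2·signedArea(BDA) = 25]
   → B = (-6, -7)

B = (-6, -7)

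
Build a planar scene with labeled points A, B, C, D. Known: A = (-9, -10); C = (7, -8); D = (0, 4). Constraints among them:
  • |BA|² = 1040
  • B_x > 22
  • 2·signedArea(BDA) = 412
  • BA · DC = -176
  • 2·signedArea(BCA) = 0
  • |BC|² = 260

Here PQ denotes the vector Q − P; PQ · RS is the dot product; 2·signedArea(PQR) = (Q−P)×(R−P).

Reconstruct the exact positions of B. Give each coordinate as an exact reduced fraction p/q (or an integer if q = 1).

1. B_x = 23  [2·signedArea(BCA) = 0 ∩ BA · DC = -176]
2. B_y = -6  [2·signedArea(BCA) = 0 ∩ BA · DC = -176]
   → B = (23, -6)

B = (23, -6)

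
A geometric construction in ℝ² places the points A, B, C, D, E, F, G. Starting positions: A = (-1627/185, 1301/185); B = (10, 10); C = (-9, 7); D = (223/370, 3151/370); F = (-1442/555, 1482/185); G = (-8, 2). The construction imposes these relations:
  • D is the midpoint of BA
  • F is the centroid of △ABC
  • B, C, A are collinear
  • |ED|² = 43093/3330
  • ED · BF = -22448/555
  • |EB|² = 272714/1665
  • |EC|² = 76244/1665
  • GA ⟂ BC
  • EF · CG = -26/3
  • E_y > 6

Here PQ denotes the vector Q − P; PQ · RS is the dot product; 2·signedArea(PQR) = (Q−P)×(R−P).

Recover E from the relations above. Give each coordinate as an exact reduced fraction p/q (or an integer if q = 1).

1. E_x = -419/185  [EF · CG = -26/3 ∩ ED · BF = -22448/555]
2. E_y = 3521/555  [EF · CG = -26/3 ∩ ED · BF = -22448/555]
   → E = (-419/185, 3521/555)

E = (-419/185, 3521/555)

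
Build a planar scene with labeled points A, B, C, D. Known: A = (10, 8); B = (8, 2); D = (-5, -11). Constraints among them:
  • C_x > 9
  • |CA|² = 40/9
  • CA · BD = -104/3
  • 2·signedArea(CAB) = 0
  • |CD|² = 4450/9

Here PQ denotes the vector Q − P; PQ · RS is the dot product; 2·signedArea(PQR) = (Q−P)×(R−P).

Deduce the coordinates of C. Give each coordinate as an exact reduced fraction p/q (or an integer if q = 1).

C = (28/3, 6)

1. C_x = 28/3  [2·signedArea(CAB) = 0 ∩ CA · BD = -104/3]
2. C_y = 6  [2·signedArea(CAB) = 0 ∩ CA · BD = -104/3]
   → C = (28/3, 6)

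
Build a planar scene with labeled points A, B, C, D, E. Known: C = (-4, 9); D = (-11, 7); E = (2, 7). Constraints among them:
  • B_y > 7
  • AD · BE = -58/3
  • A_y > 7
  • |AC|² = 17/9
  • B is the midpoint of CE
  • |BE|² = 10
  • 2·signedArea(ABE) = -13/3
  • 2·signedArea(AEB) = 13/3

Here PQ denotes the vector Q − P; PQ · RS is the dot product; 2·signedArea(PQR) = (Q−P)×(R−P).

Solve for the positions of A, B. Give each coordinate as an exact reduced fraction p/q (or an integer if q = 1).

A = (-13/3, 23/3)
B = (-1, 8)

1. B_x = -1  [B is the midpoint of CE]
2. B_y = 8  [B is the midpoint of CE]
   → B = (-1, 8)
3. A_x = -13/3  [2·signedArea(ABE) = -13/3 ∩ AD · BE = -58/3]
4. A_y = 23/3  [2·signedArea(ABE) = -13/3 ∩ AD · BE = -58/3]
   → A = (-13/3, 23/3)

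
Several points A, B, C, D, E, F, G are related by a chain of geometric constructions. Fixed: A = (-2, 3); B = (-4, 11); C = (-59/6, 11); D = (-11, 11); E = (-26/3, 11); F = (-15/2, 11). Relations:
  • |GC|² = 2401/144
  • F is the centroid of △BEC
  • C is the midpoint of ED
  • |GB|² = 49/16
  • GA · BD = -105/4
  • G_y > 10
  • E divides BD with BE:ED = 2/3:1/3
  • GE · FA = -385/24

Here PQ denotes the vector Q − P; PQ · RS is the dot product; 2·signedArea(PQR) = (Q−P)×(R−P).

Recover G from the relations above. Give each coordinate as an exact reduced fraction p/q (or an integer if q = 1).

G = (-23/4, 11)

1. G_x = -23/4  [GE · FA = -385/24 ∩ GA · BD = -105/4]
2. G_y = 11  [GE · FA = -385/24 ∩ GA · BD = -105/4]
   → G = (-23/4, 11)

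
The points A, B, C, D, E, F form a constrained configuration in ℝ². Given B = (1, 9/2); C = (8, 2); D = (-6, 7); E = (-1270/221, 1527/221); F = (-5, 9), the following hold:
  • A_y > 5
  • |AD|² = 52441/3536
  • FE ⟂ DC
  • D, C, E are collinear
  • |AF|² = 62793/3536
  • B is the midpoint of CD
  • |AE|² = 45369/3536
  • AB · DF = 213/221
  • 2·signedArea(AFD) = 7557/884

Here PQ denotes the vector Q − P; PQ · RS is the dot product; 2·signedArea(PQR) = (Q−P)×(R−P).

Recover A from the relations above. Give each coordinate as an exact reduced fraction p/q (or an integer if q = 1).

1. A_x = -1049/442  [AB · DF = 213/221 ∩ 2·signedArea(AFD) = 7557/884]
2. A_y = 5043/884  [AB · DF = 213/221 ∩ 2·signedArea(AFD) = 7557/884]
   → A = (-1049/442, 5043/884)

A = (-1049/442, 5043/884)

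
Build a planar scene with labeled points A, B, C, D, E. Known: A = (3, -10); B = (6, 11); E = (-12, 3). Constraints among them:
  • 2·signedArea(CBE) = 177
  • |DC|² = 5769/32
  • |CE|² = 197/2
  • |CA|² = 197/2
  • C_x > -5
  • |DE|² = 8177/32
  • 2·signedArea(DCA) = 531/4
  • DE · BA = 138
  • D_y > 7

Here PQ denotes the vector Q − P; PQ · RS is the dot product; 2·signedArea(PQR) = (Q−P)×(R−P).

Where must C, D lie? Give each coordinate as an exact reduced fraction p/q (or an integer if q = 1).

C = (-9/2, -7/2)
D = (27/8, 59/8)

1. C_x = -9/2  [line 8·x + -18·y + -27 = 0 ∩ |CE|² = 197/2]
2. C_y = -7/2  [line 8·x + -18·y + -27 = 0 ∩ |CE|² = 197/2]
   → C = (-9/2, -7/2)
3. D_x = 27/8  [2·signedArea(DCA) = 531/4 ∩ DE · BA = 138]
4. D_y = 59/8  [2·signedArea(DCA) = 531/4 ∩ DE · BA = 138]
   → D = (27/8, 59/8)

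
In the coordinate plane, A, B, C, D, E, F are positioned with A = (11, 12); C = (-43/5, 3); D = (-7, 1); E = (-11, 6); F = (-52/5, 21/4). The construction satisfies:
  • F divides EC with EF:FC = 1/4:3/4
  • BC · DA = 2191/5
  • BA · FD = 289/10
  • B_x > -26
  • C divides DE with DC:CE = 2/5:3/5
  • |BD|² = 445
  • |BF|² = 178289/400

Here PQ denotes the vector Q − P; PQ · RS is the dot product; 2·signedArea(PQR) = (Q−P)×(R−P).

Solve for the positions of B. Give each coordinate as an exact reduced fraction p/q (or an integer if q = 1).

B = (-25, -10)

1. B_x = -25  [BC · DA = 2191/5 ∩ BA · FD = 289/10]
2. B_y = -10  [BC · DA = 2191/5 ∩ BA · FD = 289/10]
   → B = (-25, -10)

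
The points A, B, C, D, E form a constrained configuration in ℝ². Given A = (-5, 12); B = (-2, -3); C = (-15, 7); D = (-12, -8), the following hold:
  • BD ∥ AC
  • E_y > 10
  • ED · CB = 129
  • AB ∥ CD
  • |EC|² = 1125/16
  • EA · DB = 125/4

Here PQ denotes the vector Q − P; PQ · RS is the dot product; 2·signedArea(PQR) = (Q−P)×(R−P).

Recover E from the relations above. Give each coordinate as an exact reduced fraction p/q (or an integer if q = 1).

1. E_x = -15/2  [ED · CB = 129 ∩ EA · DB = 125/4]
2. E_y = 43/4  [ED · CB = 129 ∩ EA · DB = 125/4]
   → E = (-15/2, 43/4)

E = (-15/2, 43/4)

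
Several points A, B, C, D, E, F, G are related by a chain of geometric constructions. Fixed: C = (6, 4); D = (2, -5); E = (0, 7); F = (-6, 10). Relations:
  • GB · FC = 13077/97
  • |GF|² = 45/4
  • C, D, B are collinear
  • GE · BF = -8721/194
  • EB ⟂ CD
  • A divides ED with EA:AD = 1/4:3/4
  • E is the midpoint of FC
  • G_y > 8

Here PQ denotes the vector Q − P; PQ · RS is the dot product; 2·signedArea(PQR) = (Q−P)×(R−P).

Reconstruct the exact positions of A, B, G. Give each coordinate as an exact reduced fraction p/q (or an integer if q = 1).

1. A_x = 1/2  [A divides ED with EA:AD = 1/4:3/4]
2. A_y = 4  [A divides ED with EA:AD = 1/4:3/4]
   → A = (1/2, 4)
3. B_x = 594/97  [C, D, B are collinear ∩ EB ⟂ CD]
4. B_y = 415/97  [C, D, B are collinear ∩ EB ⟂ CD]
   → B = (594/97, 415/97)
5. G_x = -3  [GB · FC = 13077/97 ∩ GE · BF = -8721/194]
6. G_y = 17/2  [GB · FC = 13077/97 ∩ GE · BF = -8721/194]
   → G = (-3, 17/2)

A = (1/2, 4)
B = (594/97, 415/97)
G = (-3, 17/2)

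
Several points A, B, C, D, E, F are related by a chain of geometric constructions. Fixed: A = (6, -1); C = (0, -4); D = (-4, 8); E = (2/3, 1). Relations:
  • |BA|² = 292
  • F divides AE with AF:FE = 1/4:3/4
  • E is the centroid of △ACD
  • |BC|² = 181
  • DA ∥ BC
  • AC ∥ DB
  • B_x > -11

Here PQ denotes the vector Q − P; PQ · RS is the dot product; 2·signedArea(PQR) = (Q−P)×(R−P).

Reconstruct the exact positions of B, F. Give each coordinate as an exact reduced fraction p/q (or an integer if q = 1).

B = (-10, 5)
F = (14/3, -1/2)

1. B_x = -10  [DA ∥ BC ∩ AC ∥ DB]
2. B_y = 5  [DA ∥ BC ∩ AC ∥ DB]
   → B = (-10, 5)
3. F_x = 14/3  [F divides AE with AF:FE = 1/4:3/4]
4. F_y = -1/2  [F divides AE with AF:FE = 1/4:3/4]
   → F = (14/3, -1/2)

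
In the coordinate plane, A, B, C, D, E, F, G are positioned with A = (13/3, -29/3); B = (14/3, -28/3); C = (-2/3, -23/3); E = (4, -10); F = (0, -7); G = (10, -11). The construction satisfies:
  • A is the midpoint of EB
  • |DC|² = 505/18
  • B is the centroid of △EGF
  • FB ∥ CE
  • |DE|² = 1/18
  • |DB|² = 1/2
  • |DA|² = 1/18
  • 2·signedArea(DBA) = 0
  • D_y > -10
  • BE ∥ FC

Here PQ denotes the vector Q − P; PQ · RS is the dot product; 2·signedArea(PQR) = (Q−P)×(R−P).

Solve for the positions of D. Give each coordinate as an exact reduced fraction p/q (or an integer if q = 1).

1. D_x = 25/6  [line 1/3·x + -1/3·y + -14/3 = 0 ∩ |DC|² = 505/18]
2. D_y = -59/6  [line 1/3·x + -1/3·y + -14/3 = 0 ∩ |DC|² = 505/18]
   → D = (25/6, -59/6)

D = (25/6, -59/6)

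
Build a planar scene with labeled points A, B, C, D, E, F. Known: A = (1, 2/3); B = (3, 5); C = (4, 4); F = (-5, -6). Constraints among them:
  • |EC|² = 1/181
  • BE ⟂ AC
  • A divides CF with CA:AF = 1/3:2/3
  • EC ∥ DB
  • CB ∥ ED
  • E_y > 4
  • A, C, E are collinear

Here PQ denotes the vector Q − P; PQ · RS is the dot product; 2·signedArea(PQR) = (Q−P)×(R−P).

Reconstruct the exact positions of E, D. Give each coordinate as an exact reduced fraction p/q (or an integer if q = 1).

1. E_x = 733/181  [A, C, E are collinear ∩ BE ⟂ AC]
2. E_y = 734/181  [A, C, E are collinear ∩ BE ⟂ AC]
   → E = (733/181, 734/181)
3. D_x = 552/181  [EC ∥ DB ∩ CB ∥ ED]
4. D_y = 915/181  [EC ∥ DB ∩ CB ∥ ED]
   → D = (552/181, 915/181)

D = (552/181, 915/181)
E = (733/181, 734/181)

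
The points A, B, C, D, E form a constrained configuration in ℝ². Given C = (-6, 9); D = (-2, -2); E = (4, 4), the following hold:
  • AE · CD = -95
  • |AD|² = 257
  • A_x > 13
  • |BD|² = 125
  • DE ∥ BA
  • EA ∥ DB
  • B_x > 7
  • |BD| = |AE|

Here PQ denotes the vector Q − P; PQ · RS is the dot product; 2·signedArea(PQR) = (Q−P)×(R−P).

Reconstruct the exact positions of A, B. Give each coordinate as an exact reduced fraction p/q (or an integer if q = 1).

A = (14, -1)
B = (8, -7)

1. A_x = 14  [line -4·x + 11·y + 67 = 0 ∩ |AD|² = 257]
2. A_y = -1  [line -4·x + 11·y + 67 = 0 ∩ |AD|² = 257]
   → A = (14, -1)
3. B_x = 8  [DE ∥ BA ∩ EA ∥ DB]
4. B_y = -7  [DE ∥ BA ∩ EA ∥ DB]
   → B = (8, -7)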